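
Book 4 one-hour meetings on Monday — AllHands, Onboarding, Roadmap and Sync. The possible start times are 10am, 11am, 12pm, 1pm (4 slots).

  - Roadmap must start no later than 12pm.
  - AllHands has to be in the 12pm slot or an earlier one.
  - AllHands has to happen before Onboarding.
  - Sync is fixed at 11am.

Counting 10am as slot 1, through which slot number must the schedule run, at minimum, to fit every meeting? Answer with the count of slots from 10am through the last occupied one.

2

The precedence chain requires at least 2 distinct slots.
2 works (last occupied slot: 11am): for example Sync=11am; Onboarding=11am; Roadmap=10am; AllHands=10am.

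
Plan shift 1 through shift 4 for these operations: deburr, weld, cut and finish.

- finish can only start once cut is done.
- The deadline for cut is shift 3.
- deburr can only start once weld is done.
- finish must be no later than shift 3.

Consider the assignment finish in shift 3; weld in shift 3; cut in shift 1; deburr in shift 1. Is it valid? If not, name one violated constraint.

Invalid. deburr can only start once weld is done.

deburr can only start once weld is done — violated.
The deadline for cut is shift 3 — holds.
finish must be no later than shift 3 — holds.
finish can only start once cut is done — holds.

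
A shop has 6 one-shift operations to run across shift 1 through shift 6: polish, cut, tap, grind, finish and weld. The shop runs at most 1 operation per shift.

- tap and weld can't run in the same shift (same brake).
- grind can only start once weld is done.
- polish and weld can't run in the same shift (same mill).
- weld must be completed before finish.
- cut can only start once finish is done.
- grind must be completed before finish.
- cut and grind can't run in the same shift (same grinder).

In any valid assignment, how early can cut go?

shift 4

Precedence pushes cut to at least shift 4.
cut at shift 4 is achievable: tap in shift 6, cut in shift 4, grind in shift 2, polish in shift 5, finish in shift 3, weld in shift 1.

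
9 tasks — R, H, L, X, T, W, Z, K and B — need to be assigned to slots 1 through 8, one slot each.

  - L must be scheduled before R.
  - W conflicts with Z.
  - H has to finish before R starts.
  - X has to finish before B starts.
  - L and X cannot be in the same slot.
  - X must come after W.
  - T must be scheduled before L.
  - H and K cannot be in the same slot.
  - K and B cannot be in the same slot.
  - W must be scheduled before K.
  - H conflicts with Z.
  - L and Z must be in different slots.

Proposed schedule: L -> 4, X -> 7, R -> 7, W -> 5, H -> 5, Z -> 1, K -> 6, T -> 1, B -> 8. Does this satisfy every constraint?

Yes, all constraints hold

W must be scheduled before K — holds.
H and K cannot be in the same slot — holds.
L must be scheduled before R — holds.
K and B cannot be in the same slot — holds.
W conflicts with Z — holds.
H conflicts with Z — holds.
L and Z must be in different slots — holds.
X must come after W — holds.
H has to finish before R starts — holds.
X has to finish before B starts — holds.
T must be scheduled before L — holds.
L and X cannot be in the same slot — holds.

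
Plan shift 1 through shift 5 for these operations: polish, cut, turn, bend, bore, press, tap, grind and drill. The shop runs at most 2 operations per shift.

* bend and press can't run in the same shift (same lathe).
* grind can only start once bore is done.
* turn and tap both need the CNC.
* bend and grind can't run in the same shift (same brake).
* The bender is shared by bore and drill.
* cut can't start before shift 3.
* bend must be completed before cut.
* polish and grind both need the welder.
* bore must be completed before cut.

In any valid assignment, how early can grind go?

Precedence pushes grind to at least shift 2.
grind at shift 2 is achievable: drill in shift 5, press in shift 4, polish in shift 3, tap in shift 4, bend in shift 1, cut in shift 3, turn in shift 2, grind in shift 2, bore in shift 1.

shift 2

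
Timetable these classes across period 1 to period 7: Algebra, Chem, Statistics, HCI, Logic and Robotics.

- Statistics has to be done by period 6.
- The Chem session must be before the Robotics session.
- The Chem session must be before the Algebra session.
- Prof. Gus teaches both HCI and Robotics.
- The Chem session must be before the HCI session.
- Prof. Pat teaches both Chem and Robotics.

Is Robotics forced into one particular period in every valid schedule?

No

Robotics can be period 2 (e.g. HCI=period 3, Robotics=period 2, Statistics=period 1, Algebra=period 2, Chem=period 1, Logic=period 1) or period 3 (e.g. Statistics -> period 1; Robotics -> period 3; Chem -> period 1; HCI -> period 2; Algebra -> period 2; Logic -> period 1).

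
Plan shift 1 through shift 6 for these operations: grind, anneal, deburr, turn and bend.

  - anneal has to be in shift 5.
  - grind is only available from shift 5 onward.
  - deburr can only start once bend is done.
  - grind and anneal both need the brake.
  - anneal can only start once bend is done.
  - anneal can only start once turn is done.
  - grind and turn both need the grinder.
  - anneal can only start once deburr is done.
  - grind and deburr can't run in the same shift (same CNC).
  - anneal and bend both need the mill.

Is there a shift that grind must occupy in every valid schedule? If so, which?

grind's window is shift 5–shift 6.
anneal is fixed at shift 5, and grind can't share a shift with anneal.
So grind must be shift 6.

shift 6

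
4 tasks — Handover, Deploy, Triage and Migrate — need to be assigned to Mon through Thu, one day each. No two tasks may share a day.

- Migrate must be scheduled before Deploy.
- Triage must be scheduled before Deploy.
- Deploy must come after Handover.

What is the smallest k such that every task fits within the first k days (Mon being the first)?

The precedence chain requires at least 2 distinct days.
With at most 1 per day and 4 tasks, at least 4 days are needed.
4 works (last occupied day: Thu): for example Deploy=Thu, Triage=Tue, Handover=Mon, Migrate=Wed.

4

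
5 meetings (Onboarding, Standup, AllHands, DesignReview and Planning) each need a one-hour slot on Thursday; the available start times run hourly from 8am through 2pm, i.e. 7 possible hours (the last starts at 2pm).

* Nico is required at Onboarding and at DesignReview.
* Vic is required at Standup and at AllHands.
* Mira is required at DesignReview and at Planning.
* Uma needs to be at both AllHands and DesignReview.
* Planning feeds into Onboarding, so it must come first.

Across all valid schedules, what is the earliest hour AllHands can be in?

AllHands at 8am is achievable: DesignReview -> 10am; Standup -> 9am; AllHands -> 8am; Planning -> 8am; Onboarding -> 9am.

8am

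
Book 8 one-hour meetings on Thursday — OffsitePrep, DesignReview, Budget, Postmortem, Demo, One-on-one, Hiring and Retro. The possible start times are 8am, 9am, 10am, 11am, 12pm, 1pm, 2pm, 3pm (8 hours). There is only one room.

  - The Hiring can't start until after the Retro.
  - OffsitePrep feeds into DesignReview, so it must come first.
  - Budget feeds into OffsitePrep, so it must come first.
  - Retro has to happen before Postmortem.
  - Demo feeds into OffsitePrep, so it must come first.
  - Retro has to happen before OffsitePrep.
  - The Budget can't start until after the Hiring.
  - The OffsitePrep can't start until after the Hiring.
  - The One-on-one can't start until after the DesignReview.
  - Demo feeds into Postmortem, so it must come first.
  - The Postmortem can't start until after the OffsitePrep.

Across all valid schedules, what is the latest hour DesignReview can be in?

2pm

Precedence pushes DesignReview to at least 12pm; downstream work caps DesignReview at 2pm.
DesignReview at 2pm is achievable: Retro in 8am; One-on-one in 3pm; Postmortem in 1pm; DesignReview in 2pm; Hiring in 9am; OffsitePrep in 12pm; Budget in 10am; Demo in 11am.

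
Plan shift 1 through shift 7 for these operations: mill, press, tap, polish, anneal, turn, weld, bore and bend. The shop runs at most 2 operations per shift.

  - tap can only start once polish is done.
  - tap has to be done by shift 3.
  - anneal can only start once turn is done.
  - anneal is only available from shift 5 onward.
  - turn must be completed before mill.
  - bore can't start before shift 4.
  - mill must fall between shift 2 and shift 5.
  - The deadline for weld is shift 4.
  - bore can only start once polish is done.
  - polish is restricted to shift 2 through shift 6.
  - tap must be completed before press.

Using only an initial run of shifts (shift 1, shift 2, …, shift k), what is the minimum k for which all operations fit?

The precedence chain requires at least 3 distinct shifts.
With at most 2 per shift and 9 operations, at least 5 shifts are needed.
anneal can't be placed before shift 5, so the schedule must run through at least shift 5.
5 works (last occupied shift: shift 5): for example press in shift 4; weld in shift 1; bore in shift 4; mill in shift 2; polish in shift 2; anneal in shift 5; bend in shift 3; tap in shift 3; turn in shift 1.

5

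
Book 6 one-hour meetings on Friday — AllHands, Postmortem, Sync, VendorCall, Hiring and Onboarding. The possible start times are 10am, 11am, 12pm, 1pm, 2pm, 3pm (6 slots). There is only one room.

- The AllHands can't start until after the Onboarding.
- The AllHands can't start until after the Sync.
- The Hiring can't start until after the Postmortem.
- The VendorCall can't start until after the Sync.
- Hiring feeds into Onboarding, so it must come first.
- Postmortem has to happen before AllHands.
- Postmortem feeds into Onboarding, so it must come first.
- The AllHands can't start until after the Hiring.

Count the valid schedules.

Splitting on AllHands: it can be 2pm (4), 3pm (10). Listing each branch's schedules as (Postmortem, Sync, VendorCall, Hiring, Onboarding):
AllHands=2pm: (10am,11am,3pm,12pm,1pm) (10am,12pm,3pm,11am,1pm) (10am,1pm,3pm,11am,12pm) (11am,10am,3pm,12pm,1pm) — 4.
AllHands=3pm: (10am,11am,12pm,1pm,2pm) (10am,11am,1pm,12pm,2pm) (10am,11am,2pm,12pm,1pm) (10am,12pm,1pm,11am,2pm) (10am,12pm,2pm,11am,1pm) (10am,1pm,2pm,11am,12pm) (11am,10am,12pm,1pm,2pm) (11am,10am,1pm,12pm,2pm) (11am,10am,2pm,12pm,1pm) (12pm,10am,11am,1pm,2pm) — 10.
Summing: 4 + 10 = 14.

14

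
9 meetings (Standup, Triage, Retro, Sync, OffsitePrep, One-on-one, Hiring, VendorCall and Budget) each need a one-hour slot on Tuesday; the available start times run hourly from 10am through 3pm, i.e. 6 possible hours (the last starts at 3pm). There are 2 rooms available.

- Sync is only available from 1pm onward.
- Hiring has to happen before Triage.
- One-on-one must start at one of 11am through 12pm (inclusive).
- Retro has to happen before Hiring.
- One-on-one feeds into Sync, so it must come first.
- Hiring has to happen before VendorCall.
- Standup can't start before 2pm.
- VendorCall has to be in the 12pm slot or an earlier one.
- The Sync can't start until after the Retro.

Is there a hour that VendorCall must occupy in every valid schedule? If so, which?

Precedence pushes VendorCall to at least 12pm; VendorCall's own window allows nothing later than 12pm.
So VendorCall is pinned to 12pm.

12pm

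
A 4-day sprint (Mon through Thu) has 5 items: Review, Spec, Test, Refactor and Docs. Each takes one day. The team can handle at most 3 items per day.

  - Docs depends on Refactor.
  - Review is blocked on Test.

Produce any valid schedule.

Refactor -> Mon; Review -> Tue; Test -> Mon; Docs -> Tue; Spec -> Mon

Checking: Refactor(Mon) before Docs(Tue); Test(Mon) before Review(Tue); max 3 per day (cap 3).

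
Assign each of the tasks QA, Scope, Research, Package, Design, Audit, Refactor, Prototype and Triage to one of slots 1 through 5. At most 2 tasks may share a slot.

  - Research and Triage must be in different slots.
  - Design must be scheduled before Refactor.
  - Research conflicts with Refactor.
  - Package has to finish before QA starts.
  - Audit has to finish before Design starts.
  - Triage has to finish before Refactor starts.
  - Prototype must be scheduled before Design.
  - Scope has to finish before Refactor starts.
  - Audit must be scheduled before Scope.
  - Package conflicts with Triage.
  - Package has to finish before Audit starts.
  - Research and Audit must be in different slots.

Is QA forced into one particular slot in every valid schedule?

QA can be 2 (e.g. Audit=2; Research=4; QA=2; Refactor=5; Scope=4; Package=1; Prototype=1; Triage=3; Design=3) or 3 (e.g. Package=1; Refactor=5; Audit=2; Design=3; Triage=2; QA=3; Scope=4; Research=4; Prototype=1).

No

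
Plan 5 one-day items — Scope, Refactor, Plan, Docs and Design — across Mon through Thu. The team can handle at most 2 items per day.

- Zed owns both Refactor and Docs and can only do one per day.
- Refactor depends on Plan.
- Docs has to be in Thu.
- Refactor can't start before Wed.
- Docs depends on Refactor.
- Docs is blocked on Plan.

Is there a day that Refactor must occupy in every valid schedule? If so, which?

Refactor's window is Wed–Thu.
Docs is fixed at Thu, and Refactor can't share a day with Docs.
So Refactor must be Wed.

Wed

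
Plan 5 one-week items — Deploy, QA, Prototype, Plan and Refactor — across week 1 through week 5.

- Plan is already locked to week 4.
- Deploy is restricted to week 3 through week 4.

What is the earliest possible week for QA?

week 1

QA at week 1 is achievable: Prototype in week 1; QA in week 1; Deploy in week 3; Plan in week 4; Refactor in week 1.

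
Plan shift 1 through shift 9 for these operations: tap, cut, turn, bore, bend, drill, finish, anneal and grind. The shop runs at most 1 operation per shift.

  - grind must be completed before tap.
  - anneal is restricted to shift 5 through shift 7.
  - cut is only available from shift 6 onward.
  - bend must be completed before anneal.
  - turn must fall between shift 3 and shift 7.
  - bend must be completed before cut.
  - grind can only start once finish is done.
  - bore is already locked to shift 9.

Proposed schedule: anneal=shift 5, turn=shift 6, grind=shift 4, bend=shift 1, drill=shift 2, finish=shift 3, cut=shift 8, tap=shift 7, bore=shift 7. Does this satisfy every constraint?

bend must be completed before anneal — holds.
bore is already locked to shift 9 — violated.
turn must fall between shift 3 and shift 7 — holds.
bend must be completed before cut — holds.
anneal is restricted to shift 5 through shift 7 — holds.
cut is only available from shift 6 onward — holds.
grind can only start once finish is done — holds.
grind must be completed before tap — holds.
The shop runs at most 1 operation per shift — violated.

No. bore is already locked to shift 9 is not satisfied.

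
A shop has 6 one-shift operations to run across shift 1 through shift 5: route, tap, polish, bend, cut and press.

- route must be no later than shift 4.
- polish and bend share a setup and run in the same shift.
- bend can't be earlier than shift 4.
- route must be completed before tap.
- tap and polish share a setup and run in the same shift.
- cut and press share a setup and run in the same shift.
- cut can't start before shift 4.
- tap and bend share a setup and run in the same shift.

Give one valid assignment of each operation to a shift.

bend=shift 4; route=shift 1; cut=shift 4; tap=shift 4; press=shift 4; polish=shift 4

Checking: route(shift 1) before tap(shift 4); tap = polish = shift 4; polish = bend = shift 4; cut = press = shift 4; tap = bend = shift 4; cut=shift 4 in [shift 4,shift 5]; bend=shift 4 in [shift 4,shift 5]; route=shift 1 in [shift 1,shift 4].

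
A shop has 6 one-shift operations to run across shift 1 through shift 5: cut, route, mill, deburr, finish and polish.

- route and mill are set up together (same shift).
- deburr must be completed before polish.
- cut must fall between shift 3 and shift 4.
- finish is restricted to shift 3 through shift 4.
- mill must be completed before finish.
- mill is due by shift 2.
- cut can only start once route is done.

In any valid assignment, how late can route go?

shift 2

Route must be in the same shift as mill, which can't be after shift 2, so route is at most shift 2.
route at shift 2 is achievable: route in shift 2, mill in shift 2, polish in shift 2, cut in shift 3, deburr in shift 1, finish in shift 3.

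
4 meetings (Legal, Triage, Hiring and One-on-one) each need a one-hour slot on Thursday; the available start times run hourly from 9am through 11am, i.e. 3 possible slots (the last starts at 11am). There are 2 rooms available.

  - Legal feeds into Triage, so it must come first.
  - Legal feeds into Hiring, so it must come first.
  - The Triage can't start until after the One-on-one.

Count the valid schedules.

8

Splitting on Legal: it can be 9am (6), 10am (2). Listing each branch's schedules as (Triage, Hiring, One-on-one):
Legal=9am: (10am,10am,9am) (10am,11am,9am) (11am,10am,9am) (11am,10am,10am) (11am,11am,9am) (11am,11am,10am) — 6.
Legal=10am: (11am,11am,9am) (11am,11am,10am) — 2.
Summing: 6 + 2 = 8.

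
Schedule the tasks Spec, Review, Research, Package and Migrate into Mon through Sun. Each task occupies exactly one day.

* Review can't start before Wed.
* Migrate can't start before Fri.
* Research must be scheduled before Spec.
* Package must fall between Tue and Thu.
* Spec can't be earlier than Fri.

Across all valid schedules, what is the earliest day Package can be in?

Package is available from Tue; Package's own window allows nothing later than Thu.
Package at Tue is achievable: Migrate in Fri; Package in Tue; Review in Wed; Research in Mon; Spec in Fri.

Tue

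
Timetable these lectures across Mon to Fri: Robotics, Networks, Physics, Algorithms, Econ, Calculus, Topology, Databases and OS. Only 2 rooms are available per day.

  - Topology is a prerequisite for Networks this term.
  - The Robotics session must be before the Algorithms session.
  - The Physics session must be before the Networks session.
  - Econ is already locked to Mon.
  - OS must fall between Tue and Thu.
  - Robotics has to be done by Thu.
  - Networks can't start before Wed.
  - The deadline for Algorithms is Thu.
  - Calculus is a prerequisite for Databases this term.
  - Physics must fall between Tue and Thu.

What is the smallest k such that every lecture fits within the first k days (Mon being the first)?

The precedence chain requires at least 2 distinct days.
With at most 2 per day and 9 lectures, at least 5 days are needed.
Networks can't be placed before Wed — that is day 3 counting from Mon — so the schedule must run through at least 3 days.
5 works (last occupied day: Fri): for example Calculus -> Thu, Robotics -> Wed, Topology -> Mon, Econ -> Mon, Networks -> Wed, Databases -> Fri, OS -> Tue, Algorithms -> Thu, Physics -> Tue.

5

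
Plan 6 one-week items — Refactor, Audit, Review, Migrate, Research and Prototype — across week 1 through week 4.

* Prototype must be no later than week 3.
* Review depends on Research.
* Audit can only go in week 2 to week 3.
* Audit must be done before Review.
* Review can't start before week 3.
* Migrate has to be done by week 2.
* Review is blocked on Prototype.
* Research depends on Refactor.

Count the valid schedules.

40

Splitting on Refactor: it can be week 1 (28), week 2 (12). Listing each branch's schedules as (Audit, Review, Migrate, Research, Prototype) by week number:
Refactor=week 1: (2,3,1,2,1) (2,3,1,2,2) (2,3,2,2,1) (2,3,2,2,2) (2,4,1,2,1) (2,4,1,2,2) (2,4,1,2,3) (2,4,1,3,1) (2,4,1,3,2) (2,4,1,3,3) (2,4,2,2,1) (2,4,2,2,2) (2,4,2,2,3) (2,4,2,3,1) (2,4,2,3,2) (2,4,2,3,3) (3,4,1,2,1) (3,4,1,2,2) (3,4,1,2,3) (3,4,1,3,1) (3,4,1,3,2) (3,4,1,3,3) (3,4,2,2,1) (3,4,2,2,2) (3,4,2,2,3) (3,4,2,3,1) (3,4,2,3,2) (3,4,2,3,3) — 28.
Refactor=week 2: (2,4,1,3,1) (2,4,1,3,2) (2,4,1,3,3) (2,4,2,3,1) (2,4,2,3,2) (2,4,2,3,3) (3,4,1,3,1) (3,4,1,3,2) (3,4,1,3,3) (3,4,2,3,1) (3,4,2,3,2) (3,4,2,3,3) — 12.
Summing: 28 + 12 = 40.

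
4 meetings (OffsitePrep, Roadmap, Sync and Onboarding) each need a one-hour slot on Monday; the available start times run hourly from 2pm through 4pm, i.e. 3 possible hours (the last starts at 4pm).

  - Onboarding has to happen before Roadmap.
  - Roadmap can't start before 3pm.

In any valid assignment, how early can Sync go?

Sync at 2pm is achievable: Sync -> 2pm; Roadmap -> 3pm; Onboarding -> 2pm; OffsitePrep -> 2pm.

2pm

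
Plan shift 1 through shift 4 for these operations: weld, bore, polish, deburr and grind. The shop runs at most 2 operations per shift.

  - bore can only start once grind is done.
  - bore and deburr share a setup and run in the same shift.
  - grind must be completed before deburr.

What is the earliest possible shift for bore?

shift 2

Precedence pushes bore to at least shift 2.
bore at shift 2 is achievable: grind in shift 1; polish in shift 3; deburr in shift 2; weld in shift 1; bore in shift 2.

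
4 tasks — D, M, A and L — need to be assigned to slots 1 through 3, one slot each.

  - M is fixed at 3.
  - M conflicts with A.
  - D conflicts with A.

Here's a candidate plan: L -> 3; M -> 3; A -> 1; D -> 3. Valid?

M is fixed at 3 — holds.
D conflicts with A — holds.
M conflicts with A — holds.

Yes, all constraints hold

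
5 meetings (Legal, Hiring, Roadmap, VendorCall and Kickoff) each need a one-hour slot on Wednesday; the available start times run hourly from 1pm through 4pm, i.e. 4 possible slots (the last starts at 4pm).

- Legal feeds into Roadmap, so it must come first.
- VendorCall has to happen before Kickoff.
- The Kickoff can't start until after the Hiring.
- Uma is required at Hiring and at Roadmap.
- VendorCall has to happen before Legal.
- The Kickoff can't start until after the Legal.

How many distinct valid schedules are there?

Splitting on Legal: it can be 2pm (9), 3pm (6). Listing each branch's schedules as (Hiring, Roadmap, VendorCall, Kickoff):
Legal=2pm: (1pm,3pm,1pm,3pm) (1pm,3pm,1pm,4pm) (1pm,4pm,1pm,3pm) (1pm,4pm,1pm,4pm) (2pm,3pm,1pm,3pm) (2pm,3pm,1pm,4pm) (2pm,4pm,1pm,3pm) (2pm,4pm,1pm,4pm) (3pm,4pm,1pm,4pm) — 9.
Legal=3pm: (1pm,4pm,1pm,4pm) (1pm,4pm,2pm,4pm) (2pm,4pm,1pm,4pm) (2pm,4pm,2pm,4pm) (3pm,4pm,1pm,4pm) (3pm,4pm,2pm,4pm) — 6.
Summing: 9 + 6 = 15.

15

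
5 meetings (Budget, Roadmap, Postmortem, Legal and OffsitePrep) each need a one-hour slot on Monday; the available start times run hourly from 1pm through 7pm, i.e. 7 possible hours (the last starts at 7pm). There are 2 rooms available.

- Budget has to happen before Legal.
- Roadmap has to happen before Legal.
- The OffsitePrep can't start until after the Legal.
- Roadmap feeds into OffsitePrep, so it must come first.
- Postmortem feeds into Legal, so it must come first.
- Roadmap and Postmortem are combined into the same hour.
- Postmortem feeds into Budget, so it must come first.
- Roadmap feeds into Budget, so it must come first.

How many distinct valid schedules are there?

35

Splitting on Budget: it can be 2pm (10), 3pm (12), 4pm (9), 5pm (4). Listing each branch's schedules as (Roadmap, Postmortem, Legal, OffsitePrep):
Budget=2pm: (1pm,1pm,3pm,4pm) (1pm,1pm,3pm,5pm) (1pm,1pm,3pm,6pm) (1pm,1pm,3pm,7pm) (1pm,1pm,4pm,5pm) (1pm,1pm,4pm,6pm) (1pm,1pm,4pm,7pm) (1pm,1pm,5pm,6pm) (1pm,1pm,5pm,7pm) (1pm,1pm,6pm,7pm) — 10.
Budget=3pm: (1pm,1pm,4pm,5pm) (1pm,1pm,4pm,6pm) (1pm,1pm,4pm,7pm) (1pm,1pm,5pm,6pm) (1pm,1pm,5pm,7pm) (1pm,1pm,6pm,7pm) (2pm,2pm,4pm,5pm) (2pm,2pm,4pm,6pm) (2pm,2pm,4pm,7pm) (2pm,2pm,5pm,6pm) (2pm,2pm,5pm,7pm) (2pm,2pm,6pm,7pm) — 12.
Budget=4pm: (1pm,1pm,5pm,6pm) (1pm,1pm,5pm,7pm) (1pm,1pm,6pm,7pm) (2pm,2pm,5pm,6pm) (2pm,2pm,5pm,7pm) (2pm,2pm,6pm,7pm) (3pm,3pm,5pm,6pm) (3pm,3pm,5pm,7pm) (3pm,3pm,6pm,7pm) — 9.
Budget=5pm: (1pm,1pm,6pm,7pm) (2pm,2pm,6pm,7pm) (3pm,3pm,6pm,7pm) (4pm,4pm,6pm,7pm) — 4.
Summing: 10 + 12 + 9 + 4 = 35.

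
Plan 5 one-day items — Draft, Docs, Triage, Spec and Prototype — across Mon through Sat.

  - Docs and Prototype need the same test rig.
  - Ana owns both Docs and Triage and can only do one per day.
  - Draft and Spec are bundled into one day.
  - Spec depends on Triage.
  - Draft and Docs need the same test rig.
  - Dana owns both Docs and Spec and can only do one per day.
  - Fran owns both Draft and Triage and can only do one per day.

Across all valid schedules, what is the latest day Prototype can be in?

Sat

Prototype at Sat is achievable: Prototype=Sat; Docs=Wed; Spec=Tue; Triage=Mon; Draft=Tue.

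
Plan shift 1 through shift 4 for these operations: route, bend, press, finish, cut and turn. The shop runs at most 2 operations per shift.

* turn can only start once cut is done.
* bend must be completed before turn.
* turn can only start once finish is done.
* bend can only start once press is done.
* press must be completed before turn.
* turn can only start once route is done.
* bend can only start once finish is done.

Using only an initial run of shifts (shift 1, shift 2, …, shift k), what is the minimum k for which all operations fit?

4 shifts

The precedence chain requires at least 3 distinct shifts.
With at most 2 per shift and 6 operations, at least 3 shifts are needed.
Could 3 shifts be enough, i.e. nothing placed later than shift 3? No: turn must come after cut (at shift 1 or later) → {shift 2, shift 3}; cut must come before turn (at shift 3 or earlier) → {shift 1, shift 2}; bend must come after press (at shift 1 or later) → {shift 2, shift 3}; press must come before bend (at shift 3 or earlier) → {shift 1, shift 2}; turn must come after bend (at shift 2 or later) → {shift 3}; bend must come before turn (at shift 3 or earlier) → {shift 2}; route must come before turn (at shift 3 or earlier) → {shift 1, shift 2}; finish must come before turn (at shift 3 or earlier) → {shift 1, shift 2}; finish must come before bend (at shift 2 or earlier) → {shift 1}; press must come before bend (at shift 2 or earlier) → {shift 1}; route can't use shift 1, already full with press and finish (limit 2) → {shift 2}; cut can't use shift 1, already full with press and finish (limit 2) → {shift 2}; that puts route, bend and cut all in shift 2 — more than 2 per shift.
So 3 shifts is not enough.
4 works (last occupied shift: shift 4): for example route -> shift 2; bend -> shift 2; turn -> shift 4; press -> shift 1; finish -> shift 1; cut -> shift 3.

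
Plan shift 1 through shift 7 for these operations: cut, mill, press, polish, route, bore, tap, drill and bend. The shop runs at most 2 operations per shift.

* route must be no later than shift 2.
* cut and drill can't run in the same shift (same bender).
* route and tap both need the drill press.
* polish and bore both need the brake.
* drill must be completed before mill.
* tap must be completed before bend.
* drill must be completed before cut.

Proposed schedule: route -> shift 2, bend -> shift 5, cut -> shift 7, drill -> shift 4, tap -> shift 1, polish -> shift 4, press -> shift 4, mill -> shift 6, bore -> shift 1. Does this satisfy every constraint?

No — it violates: The shop runs at most 2 operations per shift

polish and bore both need the brake — holds.
drill must be completed before cut — holds.
route must be no later than shift 2 — holds.
The shop runs at most 2 operations per shift — violated.
cut and drill can't run in the same shift (same bender) — holds.
route and tap both need the drill press — holds.
tap must be completed before bend — holds.
drill must be completed before mill — holds.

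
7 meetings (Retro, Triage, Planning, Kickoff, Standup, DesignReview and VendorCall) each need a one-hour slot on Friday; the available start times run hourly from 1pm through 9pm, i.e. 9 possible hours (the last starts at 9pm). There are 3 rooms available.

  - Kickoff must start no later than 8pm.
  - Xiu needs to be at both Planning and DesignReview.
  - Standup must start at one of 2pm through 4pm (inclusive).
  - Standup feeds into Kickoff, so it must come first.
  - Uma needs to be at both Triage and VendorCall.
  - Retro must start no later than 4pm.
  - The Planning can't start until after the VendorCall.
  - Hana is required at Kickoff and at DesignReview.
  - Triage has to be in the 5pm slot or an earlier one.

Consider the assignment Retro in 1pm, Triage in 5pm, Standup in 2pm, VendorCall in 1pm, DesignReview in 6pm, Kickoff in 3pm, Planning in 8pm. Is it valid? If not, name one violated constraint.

Valid

Xiu needs to be at both Planning and DesignReview — holds.
Triage has to be in the 5pm slot or an earlier one — holds.
The Planning can't start until after the VendorCall — holds.
Uma needs to be at both Triage and VendorCall — holds.
Standup feeds into Kickoff, so it must come first — holds.
Kickoff must start no later than 8pm — holds.
There are 3 rooms available — holds.
Standup must start at one of 2pm through 4pm (inclusive) — holds.
Retro must start no later than 4pm — holds.
Hana is required at Kickoff and at DesignReview — holds.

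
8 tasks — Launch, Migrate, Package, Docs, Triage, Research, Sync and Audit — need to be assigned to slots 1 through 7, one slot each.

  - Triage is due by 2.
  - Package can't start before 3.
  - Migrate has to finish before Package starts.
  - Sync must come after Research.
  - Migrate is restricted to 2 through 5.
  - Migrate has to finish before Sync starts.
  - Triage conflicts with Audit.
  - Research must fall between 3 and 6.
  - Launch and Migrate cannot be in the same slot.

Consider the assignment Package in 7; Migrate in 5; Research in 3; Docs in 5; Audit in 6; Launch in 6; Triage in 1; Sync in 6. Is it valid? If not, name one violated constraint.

Yes

Package can't start before 3 — holds.
Triage conflicts with Audit — holds.
Migrate has to finish before Package starts — holds.
Launch and Migrate cannot be in the same slot — holds.
Migrate is restricted to 2 through 5 — holds.
Migrate has to finish before Sync starts — holds.
Sync must come after Research — holds.
Research must fall between 3 and 6 — holds.
Triage is due by 2 — holds.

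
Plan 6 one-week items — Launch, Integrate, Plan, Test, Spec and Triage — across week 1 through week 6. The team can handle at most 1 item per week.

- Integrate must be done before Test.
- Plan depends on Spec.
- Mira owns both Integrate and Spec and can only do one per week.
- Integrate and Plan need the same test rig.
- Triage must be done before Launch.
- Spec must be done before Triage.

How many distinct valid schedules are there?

45

Splitting on Launch: it can be week 3 (3), week 4 (8), week 5 (14), week 6 (20). Listing each branch's schedules as (Integrate, Plan, Test, Spec, Triage) by week number:
Launch=week 3: (4,5,6,1,2) (4,6,5,1,2) (5,4,6,1,2) — 3.
Launch=week 4: (1,5,6,2,3) (1,6,5,2,3) (2,5,6,1,3) (2,6,5,1,3) (3,5,6,1,2) (3,6,5,1,2) (5,2,6,1,3) (5,3,6,1,2) — 8.
Launch=week 5: (1,3,6,2,4) (1,4,6,2,3) (1,6,2,3,4) (1,6,3,2,4) (1,6,4,2,3) (2,3,6,1,4) (2,4,6,1,3) (2,6,3,1,4) (2,6,4,1,3) (3,2,6,1,4) (3,4,6,1,2) (3,6,4,1,2) (4,2,6,1,3) (4,3,6,1,2) — 14.
Launch=week 6: (1,3,4,2,5) (1,3,5,2,4) (1,4,2,3,5) (1,4,3,2,5) (1,4,5,2,3) (1,5,2,3,4) (1,5,3,2,4) (1,5,4,2,3) (2,3,4,1,5) (2,3,5,1,4) (2,4,3,1,5) (2,4,5,1,3) (2,5,3,1,4) (2,5,4,1,3) (3,2,4,1,5) (3,2,5,1,4) (3,4,5,1,2) (3,5,4,1,2) (4,2,5,1,3) (4,3,5,1,2) — 20.
Summing: 3 + 8 + 14 + 20 = 45.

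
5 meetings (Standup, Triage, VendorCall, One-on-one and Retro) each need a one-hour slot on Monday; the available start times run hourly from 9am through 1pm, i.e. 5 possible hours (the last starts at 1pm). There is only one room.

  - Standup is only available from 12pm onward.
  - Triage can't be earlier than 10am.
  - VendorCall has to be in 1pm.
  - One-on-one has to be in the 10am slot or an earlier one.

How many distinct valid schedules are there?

Enumerating: VendorCall in 1pm; Triage in 10am; Standup in 12pm; Retro in 11am; One-on-one in 9am | One-on-one -> 9am, Standup -> 12pm, Retro -> 10am, Triage -> 11am, VendorCall -> 1pm | Triage -> 11am; Standup -> 12pm; One-on-one -> 10am; VendorCall -> 1pm; Retro -> 9am.

3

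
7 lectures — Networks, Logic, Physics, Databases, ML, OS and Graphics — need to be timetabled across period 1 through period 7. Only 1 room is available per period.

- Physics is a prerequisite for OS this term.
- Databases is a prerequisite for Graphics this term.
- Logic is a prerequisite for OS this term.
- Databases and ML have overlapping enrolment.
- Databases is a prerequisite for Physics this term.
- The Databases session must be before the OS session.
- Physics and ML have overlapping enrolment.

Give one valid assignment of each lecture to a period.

Logic=period 3; OS=period 4; Physics=period 2; Databases=period 1; Graphics=period 5; Networks=period 6; ML=period 7

Checking: Databases(period 1) before OS(period 4); Databases(period 1) before Graphics(period 5); Databases(period 1) before Physics(period 2); Logic(period 3) before OS(period 4); Physics(period 2) before OS(period 4); Physics(period 2) != ML(period 7); Databases(period 1) != ML(period 7); max 1 per period (cap 1).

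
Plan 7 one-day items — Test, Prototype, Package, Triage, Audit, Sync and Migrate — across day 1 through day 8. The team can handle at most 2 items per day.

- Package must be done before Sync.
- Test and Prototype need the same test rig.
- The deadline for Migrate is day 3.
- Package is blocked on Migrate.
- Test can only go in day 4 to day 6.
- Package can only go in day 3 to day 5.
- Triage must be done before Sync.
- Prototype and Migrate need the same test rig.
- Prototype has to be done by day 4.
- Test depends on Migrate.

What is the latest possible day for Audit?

day 8

Audit at day 8 is achievable: Package in day 3; Audit in day 8; Triage in day 1; Sync in day 4; Migrate in day 1; Prototype in day 2; Test in day 4.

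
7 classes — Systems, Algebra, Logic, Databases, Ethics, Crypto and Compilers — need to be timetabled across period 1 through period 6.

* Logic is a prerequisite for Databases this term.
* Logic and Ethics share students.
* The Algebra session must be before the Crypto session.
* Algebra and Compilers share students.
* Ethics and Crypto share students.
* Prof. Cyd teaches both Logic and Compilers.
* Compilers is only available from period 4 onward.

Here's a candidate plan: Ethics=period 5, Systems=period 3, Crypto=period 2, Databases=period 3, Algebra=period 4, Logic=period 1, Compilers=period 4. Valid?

Invalid. The Algebra session must be before the Crypto session.

Logic and Ethics share students — holds.
Ethics and Crypto share students — holds.
Algebra and Compilers share students — violated.
Compilers is only available from period 4 onward — holds.
The Algebra session must be before the Crypto session — violated.
Prof. Cyd teaches both Logic and Compilers — holds.
Logic is a prerequisite for Databases this term — holds.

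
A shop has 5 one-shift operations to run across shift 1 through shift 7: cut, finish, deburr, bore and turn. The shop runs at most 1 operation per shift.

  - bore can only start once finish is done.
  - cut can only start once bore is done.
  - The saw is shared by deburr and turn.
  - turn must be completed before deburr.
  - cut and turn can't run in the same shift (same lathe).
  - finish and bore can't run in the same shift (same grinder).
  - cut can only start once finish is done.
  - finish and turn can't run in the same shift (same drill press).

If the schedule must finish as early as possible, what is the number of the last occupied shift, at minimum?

The precedence chain requires at least 3 distinct shifts.
With at most 1 per shift and 5 operations, at least 5 shifts are needed.
5 works (last occupied shift: shift 5): for example cut=shift 3, finish=shift 1, turn=shift 4, bore=shift 2, deburr=shift 5.

shift 5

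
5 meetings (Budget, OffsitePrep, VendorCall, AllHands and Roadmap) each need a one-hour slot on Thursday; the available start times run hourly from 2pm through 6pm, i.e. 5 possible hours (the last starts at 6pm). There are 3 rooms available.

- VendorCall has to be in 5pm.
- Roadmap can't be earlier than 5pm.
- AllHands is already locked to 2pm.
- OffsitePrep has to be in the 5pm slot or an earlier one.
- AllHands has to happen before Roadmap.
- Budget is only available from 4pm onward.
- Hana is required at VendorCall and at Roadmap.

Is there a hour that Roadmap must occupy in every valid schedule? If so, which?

Roadmap's window is 5pm–6pm.
VendorCall is fixed at 5pm, and Roadmap can't share a hour with VendorCall.
So Roadmap must be 6pm.

6pm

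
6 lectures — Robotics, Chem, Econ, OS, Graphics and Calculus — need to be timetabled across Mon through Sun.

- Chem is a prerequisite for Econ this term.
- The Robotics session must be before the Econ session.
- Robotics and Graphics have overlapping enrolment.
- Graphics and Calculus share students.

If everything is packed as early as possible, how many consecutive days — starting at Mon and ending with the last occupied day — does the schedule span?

2 days

The precedence chain requires at least 2 distinct days.
2 works (last occupied day: Tue): for example OS -> Mon; Chem -> Mon; Robotics -> Mon; Econ -> Tue; Graphics -> Tue; Calculus -> Mon.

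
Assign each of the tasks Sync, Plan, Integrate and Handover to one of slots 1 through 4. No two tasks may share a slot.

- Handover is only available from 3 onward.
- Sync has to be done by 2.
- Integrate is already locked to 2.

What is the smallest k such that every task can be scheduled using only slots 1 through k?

With at most 1 per slot and 4 tasks, at least 4 slots are needed.
Handover can't be placed before 3, so the schedule must run through at least slot 3.
4 works (last occupied slot: 4): for example Plan -> 4; Integrate -> 2; Handover -> 3; Sync -> 1.

4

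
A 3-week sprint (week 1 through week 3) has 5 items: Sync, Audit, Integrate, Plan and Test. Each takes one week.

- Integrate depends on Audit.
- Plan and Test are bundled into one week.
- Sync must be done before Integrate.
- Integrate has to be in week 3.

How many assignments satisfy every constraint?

12

Splitting on Sync: it can be week 1 (6), week 2 (6). Listing each branch's schedules as (Audit, Integrate, Plan, Test) by week number:
Sync=week 1: (1,3,1,1) (1,3,2,2) (1,3,3,3) (2,3,1,1) (2,3,2,2) (2,3,3,3) — 6.
Sync=week 2: (1,3,1,1) (1,3,2,2) (1,3,3,3) (2,3,1,1) (2,3,2,2) (2,3,3,3) — 6.
Summing: 6 + 6 = 12.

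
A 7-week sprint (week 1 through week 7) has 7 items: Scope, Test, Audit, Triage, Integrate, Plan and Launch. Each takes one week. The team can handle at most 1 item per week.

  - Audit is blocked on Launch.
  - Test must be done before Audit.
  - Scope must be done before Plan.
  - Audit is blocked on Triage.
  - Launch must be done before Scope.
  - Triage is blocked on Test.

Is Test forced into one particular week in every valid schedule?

No

Test can be week 1 (e.g. Launch in week 3, Test in week 1, Scope in week 5, Triage in week 2, Plan in week 6, Integrate in week 7, Audit in week 4) or week 2 (e.g. Test in week 2, Integrate in week 7, Triage in week 3, Launch in week 1, Scope in week 5, Plan in week 6, Audit in week 4).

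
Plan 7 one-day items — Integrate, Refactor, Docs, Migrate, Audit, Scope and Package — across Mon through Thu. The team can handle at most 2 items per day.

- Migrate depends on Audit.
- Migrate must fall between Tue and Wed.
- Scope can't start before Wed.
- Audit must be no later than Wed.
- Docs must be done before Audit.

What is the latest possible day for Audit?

Precedence pushes Audit to at least Tue; Audit's own window allows nothing later than Wed; downstream work caps Audit at Tue.
Audit at Tue is achievable: Package -> Thu; Integrate -> Mon; Migrate -> Wed; Audit -> Tue; Scope -> Wed; Docs -> Mon; Refactor -> Tue.

Tue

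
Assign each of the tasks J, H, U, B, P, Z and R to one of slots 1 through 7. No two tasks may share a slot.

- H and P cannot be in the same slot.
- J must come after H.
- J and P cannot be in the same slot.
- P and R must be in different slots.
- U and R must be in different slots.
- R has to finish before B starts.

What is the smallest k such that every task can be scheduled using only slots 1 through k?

7

The precedence chain requires at least 2 distinct slots.
With at most 1 per slot and 7 tasks, at least 7 slots are needed.
7 works (last occupied slot: 7): for example P=6; H=1; J=2; R=3; B=4; U=5; Z=7.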